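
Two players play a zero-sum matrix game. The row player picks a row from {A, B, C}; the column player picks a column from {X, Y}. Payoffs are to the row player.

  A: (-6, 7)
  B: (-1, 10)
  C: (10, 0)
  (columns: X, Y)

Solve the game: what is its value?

Row minima: A → -6, B → -1, C → 0; maximin = 0.
Column maxima: X → 10, Y → 10; minimax = 10.
0 ≠ 10, so there is no saddle point; optimal play is mixed.
A is strictly dominated by B, so the row player never plays it.
On the remaining 2×2 (B, C vs X, Y):
Let the row player play B with probability p. Expected payoff against X: (-1)p + 10(1−p) = −11p + 10; against Y: 10p + 0(1−p) = 10p.
Setting these equal: −11p + 10 = 10p ⇒ −21p = -10 ⇒ p = 10/21, and the value is (-11)·(10/21) + 10 = 100/21.
For the column player: with q = P(X), equating B's and C's payoffs gives −11q + 10 = 10q ⇒ q = 10/21.

100/21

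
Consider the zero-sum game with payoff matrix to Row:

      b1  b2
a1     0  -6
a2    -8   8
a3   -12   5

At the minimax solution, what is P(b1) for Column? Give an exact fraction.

Row minima: a1 → -6, a2 → -8, a3 → -12; maximin = -6.
Column maxima: b1 → 0, b2 → 8; minimax = 0.
-6 ≠ 0, so there is no saddle point; optimal play is mixed.
a3 is strictly dominated by a2, so Row never plays it.
On the remaining 2×2 (a1, a2 vs b1, b2):
Let Row play a1 with probability p. Expected payoff against b1: 0p + (-8)(1−p) = 8p − 8; against b2: (-6)p + 8(1−p) = −14p + 8.
Setting these equal: 8p − 8 = −14p + 8 ⇒ 22p = 16 ⇒ p = 8/11, and the value is (8)·(8/11) − 8 = -24/11.
For Column: with q = P(b1), equating a1's and a2's payoffs gives 6q − 6 = −16q + 8 ⇒ q = 7/11.

7/11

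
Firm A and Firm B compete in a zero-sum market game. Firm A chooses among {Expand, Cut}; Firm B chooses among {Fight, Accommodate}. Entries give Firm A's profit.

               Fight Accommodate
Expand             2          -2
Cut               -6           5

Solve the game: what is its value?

Row minima: Expand → -2, Cut → -6; maximin = -2.
Column maxima: Fight → 2, Accommodate → 5; minimax = 2.
-2 ≠ 2, so there is no saddle point; optimal play is mixed.
Let Firm A play Expand with probability p. Expected payoff against Fight: 2p + (-6)(1−p) = 8p − 6; against Accommodate: (-2)p + 5(1−p) = −7p + 5.
Setting these equal: 8p − 6 = −7p + 5 ⇒ 15p = 11 ⇒ p = 11/15, and the value is (8)·(11/15) − 6 = -2/15.
For Firm B: with q = P(Fight), equating Expand's and Cut's payoffs gives 4q − 2 = −11q + 5 ⇒ q = 7/15.

-2/15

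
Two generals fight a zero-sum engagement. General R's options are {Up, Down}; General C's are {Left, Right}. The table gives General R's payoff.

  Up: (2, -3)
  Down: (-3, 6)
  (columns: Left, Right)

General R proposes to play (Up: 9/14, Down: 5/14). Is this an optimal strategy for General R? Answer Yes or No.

Yes

Against Left this mix gives (9/14)·2 + (5/14)·(-3) = 3/14.
Against Right this mix gives (9/14)·(-3) + (5/14)·6 = 3/14.
All of General C's active replies (Left, Right) yield 3/14, and no column does worse for General R. The mix makes General C indifferent and guarantees 3/14, so it is optimal.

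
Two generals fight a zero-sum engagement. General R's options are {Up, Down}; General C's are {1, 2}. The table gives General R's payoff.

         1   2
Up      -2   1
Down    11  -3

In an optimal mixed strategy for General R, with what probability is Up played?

14/17

Row minima: Up → -2, Down → -3; maximin = -2.
Column maxima: 1 → 11, 2 → 1; minimax = 1.
-2 ≠ 1, so there is no saddle point; optimal play is mixed.
Let General R play Up with probability p. Expected payoff against 1: (-2)p + 11(1−p) = −13p + 11; against 2: 1p + (-3)(1−p) = 4p − 3.
Setting these equal: −13p + 11 = 4p − 3 ⇒ −17p = -14 ⇒ p = 14/17, and the value is (-13)·(14/17) + 11 = 5/17.
For General C: with q = P(1), equating Up's and Down's payoffs gives −3q + 1 = 14q − 3 ⇒ q = 4/17.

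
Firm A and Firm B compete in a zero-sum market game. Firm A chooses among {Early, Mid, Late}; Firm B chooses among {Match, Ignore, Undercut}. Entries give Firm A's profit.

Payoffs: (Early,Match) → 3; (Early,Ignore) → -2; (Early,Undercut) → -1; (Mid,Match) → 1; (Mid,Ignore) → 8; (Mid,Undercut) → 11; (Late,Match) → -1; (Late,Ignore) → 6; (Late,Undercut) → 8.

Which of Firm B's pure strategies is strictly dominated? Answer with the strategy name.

Ignore holds Firm A's payoff strictly below Undercut in every row: -2 < -1, 8 < 11, 6 < 8.
So Undercut is strictly dominated for Firm B.

Undercut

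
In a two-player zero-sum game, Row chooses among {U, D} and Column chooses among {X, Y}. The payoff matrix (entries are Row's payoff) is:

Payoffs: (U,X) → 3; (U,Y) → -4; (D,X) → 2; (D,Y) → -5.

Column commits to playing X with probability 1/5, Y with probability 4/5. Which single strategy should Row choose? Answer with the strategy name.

U

Expected payoff of U: (1/5)·3 + (4/5)·(-4) = -13/5.
Expected payoff of D: (1/5)·2 + (4/5)·(-5) = -18/5.
The largest is -13/5, so Row's best response is U.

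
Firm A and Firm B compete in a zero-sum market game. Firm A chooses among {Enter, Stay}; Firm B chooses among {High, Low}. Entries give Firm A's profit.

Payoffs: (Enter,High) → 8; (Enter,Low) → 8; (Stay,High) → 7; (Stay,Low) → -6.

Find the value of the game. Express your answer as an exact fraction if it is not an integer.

Row minima: Enter → 8, Stay → -6; maximin = 8.
Column maxima: High → 8, Low → 8; minimax = 8.
Since maximin = minimax = 8, there is a saddle point and the value is 8.

8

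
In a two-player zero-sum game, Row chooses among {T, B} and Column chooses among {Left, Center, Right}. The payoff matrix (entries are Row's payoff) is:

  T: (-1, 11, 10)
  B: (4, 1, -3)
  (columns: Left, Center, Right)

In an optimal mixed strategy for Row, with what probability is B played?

Row minima: T → -1, B → -3; maximin = -1.
Column maxima: Left → 4, Center → 11, Right → 10; minimax = 4.
-1 ≠ 4, so there is no saddle point; optimal play is mixed.
Center is strictly dominated by Right (it gives Row strictly more in every row), so Column never plays it.
On the remaining 2×2 (T, B vs Left, Right):
Let Row play T with probability p. Expected payoff against Left: (-1)p + 4(1−p) = −5p + 4; against Right: 10p + (-3)(1−p) = 13p − 3.
Setting these equal: −5p + 4 = 13p − 3 ⇒ −18p = -7 ⇒ p = 7/18, and the value is (-5)·(7/18) + 4 = 37/18.
For Column: with q = P(Left), equating T's and B's payoffs gives −11q + 10 = 7q − 3 ⇒ q = 13/18.

11/18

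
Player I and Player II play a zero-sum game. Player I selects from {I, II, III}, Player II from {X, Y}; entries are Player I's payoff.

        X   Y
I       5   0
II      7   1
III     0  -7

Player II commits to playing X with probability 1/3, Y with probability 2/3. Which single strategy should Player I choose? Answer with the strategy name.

II

Expected payoff of I: (1/3)·5 + (2/3)·0 = 5/3.
Expected payoff of II: (1/3)·7 + (2/3)·1 = 3.
Expected payoff of III: (1/3)·0 + (2/3)·(-7) = -14/3.
The largest is 3, so Player I's best response is II.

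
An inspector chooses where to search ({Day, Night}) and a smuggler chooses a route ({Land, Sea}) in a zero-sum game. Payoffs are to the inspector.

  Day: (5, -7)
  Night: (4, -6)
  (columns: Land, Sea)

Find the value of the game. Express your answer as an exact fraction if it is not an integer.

-6

Row minima: Day → -7, Night → -6; maximin = -6.
Column maxima: Land → 5, Sea → -6; minimax = -6.
Since maximin = minimax = -6, there is a saddle point and the value is -6.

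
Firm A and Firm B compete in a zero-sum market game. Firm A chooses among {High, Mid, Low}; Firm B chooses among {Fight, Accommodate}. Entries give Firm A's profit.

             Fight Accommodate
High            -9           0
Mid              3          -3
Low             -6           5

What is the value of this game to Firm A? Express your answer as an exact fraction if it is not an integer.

-3/17

Row minima: High → -9, Mid → -3, Low → -6; maximin = -3.
Column maxima: Fight → 3, Accommodate → 5; minimax = 3.
-3 ≠ 3, so there is no saddle point; optimal play is mixed.
High is strictly dominated by Low, so Firm A never plays it.
On the remaining 2×2 (Mid, Low vs Fight, Accommodate):
Let Firm A play Mid with probability p. Expected payoff against Fight: 3p + (-6)(1−p) = 9p − 6; against Accommodate: (-3)p + 5(1−p) = −8p + 5.
Setting these equal: 9p − 6 = −8p + 5 ⇒ 17p = 11 ⇒ p = 11/17, and the value is (9)·(11/17) − 6 = -3/17.
For Firm B: with q = P(Fight), equating Mid's and Low's payoffs gives 6q − 3 = −11q + 5 ⇒ q = 8/17.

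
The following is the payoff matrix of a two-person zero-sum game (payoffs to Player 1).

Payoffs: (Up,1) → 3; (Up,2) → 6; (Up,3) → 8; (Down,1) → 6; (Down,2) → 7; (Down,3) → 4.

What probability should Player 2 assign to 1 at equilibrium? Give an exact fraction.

4/7

Row minima: Up → 3, Down → 4; maximin = 4.
Column maxima: 1 → 6, 2 → 7, 3 → 8; minimax = 6.
4 ≠ 6, so there is no saddle point; optimal play is mixed.
2 is strictly dominated by 1 (it gives Player 1 strictly more in every row), so Player 2 never plays it.
On the remaining 2×2 (Up, Down vs 1, 3):
Let Player 1 play Up with probability p. Expected payoff against 1: 3p + 6(1−p) = −3p + 6; against 3: 8p + 4(1−p) = 4p + 4.
Setting these equal: −3p + 6 = 4p + 4 ⇒ −7p = -2 ⇒ p = 2/7, and the value is (-3)·(2/7) + 6 = 36/7.
For Player 2: with q = P(1), equating Up's and Down's payoffs gives −5q + 8 = 2q + 4 ⇒ q = 4/7.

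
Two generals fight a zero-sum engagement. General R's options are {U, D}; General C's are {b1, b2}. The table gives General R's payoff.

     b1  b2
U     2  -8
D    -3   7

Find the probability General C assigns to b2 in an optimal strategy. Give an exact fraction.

Row minima: U → -8, D → -3; maximin = -3.
Column maxima: b1 → 2, b2 → 7; minimax = 2.
-3 ≠ 2, so there is no saddle point; optimal play is mixed.
Let General R play U with probability p. Expected payoff against b1: 2p + (-3)(1−p) = 5p − 3; against b2: (-8)p + 7(1−p) = −15p + 7.
Setting these equal: 5p − 3 = −15p + 7 ⇒ 20p = 10 ⇒ p = 1/2, and the value is (5)·(1/2) − 3 = -1/2.
For General C: with q = P(b1), equating U's and D's payoffs gives 10q − 8 = −10q + 7 ⇒ q = 3/4.

1/4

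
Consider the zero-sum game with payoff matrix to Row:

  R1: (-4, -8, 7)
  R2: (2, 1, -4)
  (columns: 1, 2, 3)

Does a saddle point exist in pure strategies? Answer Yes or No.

Row minima: R1 → -8, R2 → -4; maximin = -4.
Column maxima: 1 → 2, 2 → 1, 3 → 7; minimax = 1.
-4 ≠ 1, so no pure-strategy equilibrium exists.

No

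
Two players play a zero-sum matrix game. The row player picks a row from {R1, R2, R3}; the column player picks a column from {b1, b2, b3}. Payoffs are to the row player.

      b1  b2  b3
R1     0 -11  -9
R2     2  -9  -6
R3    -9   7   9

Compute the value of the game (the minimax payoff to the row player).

Row minima: R1 → -11, R2 → -9, R3 → -9; maximin = -9.
Column maxima: b1 → 2, b2 → 7, b3 → 9; minimax = 2.
-9 ≠ 2, so there is no saddle point; optimal play is mixed.
R1 is strictly dominated by R2, so the row player never plays it.
b3 is strictly dominated by b2 (it gives the row player strictly more in every row), so the column player never plays it.
On the remaining 2×2 (R2, R3 vs b1, b2):
Let the row player play R2 with probability p. Expected payoff against b1: 2p + (-9)(1−p) = 11p − 9; against b2: (-9)p + 7(1−p) = −16p + 7.
Setting these equal: 11p − 9 = −16p + 7 ⇒ 27p = 16 ⇒ p = 16/27, and the value is (11)·(16/27) − 9 = -67/27.
For the column player: with q = P(b1), equating R2's and R3's payoffs gives 11q − 9 = −16q + 7 ⇒ q = 16/27.

-67/27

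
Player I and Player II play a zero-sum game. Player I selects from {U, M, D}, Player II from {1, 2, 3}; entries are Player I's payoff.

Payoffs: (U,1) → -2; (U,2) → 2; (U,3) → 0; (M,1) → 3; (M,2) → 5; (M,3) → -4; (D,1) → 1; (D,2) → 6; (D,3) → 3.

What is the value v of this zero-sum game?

13/9

Row minima: U → -2, M → -4, D → 1; maximin = 1.
Column maxima: 1 → 3, 2 → 6, 3 → 3; minimax = 3.
1 ≠ 3, so there is no saddle point; optimal play is mixed.
U is strictly dominated by D, so Player I never plays it.
2 is strictly dominated by 1 (it gives Player I strictly more in every row), so Player II never plays it.
On the remaining 2×2 (M, D vs 1, 3):
Let Player I play M with probability p. Expected payoff against 1: 3p + 1(1−p) = 2p + 1; against 3: (-4)p + 3(1−p) = −7p + 3.
Setting these equal: 2p + 1 = −7p + 3 ⇒ 9p = 2 ⇒ p = 2/9, and the value is (2)·(2/9) + 1 = 13/9.
For Player II: with q = P(1), equating M's and D's payoffs gives 7q − 4 = −2q + 3 ⇒ q = 7/9.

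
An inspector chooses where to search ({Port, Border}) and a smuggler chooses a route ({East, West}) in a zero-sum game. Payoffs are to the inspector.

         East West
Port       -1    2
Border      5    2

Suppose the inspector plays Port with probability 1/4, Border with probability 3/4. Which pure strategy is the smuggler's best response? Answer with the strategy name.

If the smuggler plays East, the inspector's expected payoff is (1/4)·(-1) + (3/4)·5 = 7/2.
If the smuggler plays West, the inspector's expected payoff is (1/4)·2 + (3/4)·2 = 2.
The smuggler minimizes the inspector's payoff; the smallest is 2, so the best response is West.

West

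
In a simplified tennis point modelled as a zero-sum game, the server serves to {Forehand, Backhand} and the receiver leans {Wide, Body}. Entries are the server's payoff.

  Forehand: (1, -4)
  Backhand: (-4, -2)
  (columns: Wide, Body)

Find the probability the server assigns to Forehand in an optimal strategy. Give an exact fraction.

2/7

Row minima: Forehand → -4, Backhand → -4; maximin = -4.
Column maxima: Wide → 1, Body → -2; minimax = -2.
-4 ≠ -2, so there is no saddle point; optimal play is mixed.
Let the server play Forehand with probability p. Expected payoff against Wide: 1p + (-4)(1−p) = 5p − 4; against Body: (-4)p + (-2)(1−p) = −2p − 2.
Setting these equal: 5p − 4 = −2p − 2 ⇒ 7p = 2 ⇒ p = 2/7, and the value is (5)·(2/7) − 4 = -18/7.
For the receiver: with q = P(Wide), equating Forehand's and Backhand's payoffs gives 5q − 4 = −2q − 2 ⇒ q = 2/7.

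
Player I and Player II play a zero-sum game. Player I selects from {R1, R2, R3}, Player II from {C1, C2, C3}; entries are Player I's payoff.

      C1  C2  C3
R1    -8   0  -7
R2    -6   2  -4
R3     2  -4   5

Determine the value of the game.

-10/7

Row minima: R1 → -8, R2 → -6, R3 → -4; maximin = -4.
Column maxima: C1 → 2, C2 → 2, C3 → 5; minimax = 2.
-4 ≠ 2, so there is no saddle point; optimal play is mixed.
R1 is strictly dominated by R2, so Player I never plays it.
C3 is strictly dominated by C1 (it gives Player I strictly more in every row), so Player II never plays it.
On the remaining 2×2 (R2, R3 vs C1, C2):
Let Player I play R2 with probability p. Expected payoff against C1: (-6)p + 2(1−p) = −8p + 2; against C2: 2p + (-4)(1−p) = 6p − 4.
Setting these equal: −8p + 2 = 6p − 4 ⇒ −14p = -6 ⇒ p = 3/7, and the value is (-8)·(3/7) + 2 = -10/7.
For Player II: with q = P(C1), equating R2's and R3's payoffs gives −8q + 2 = 6q − 4 ⇒ q = 3/7.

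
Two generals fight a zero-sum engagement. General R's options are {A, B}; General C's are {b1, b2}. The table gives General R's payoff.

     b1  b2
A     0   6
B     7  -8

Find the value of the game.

2

Row minima: A → 0, B → -8; maximin = 0.
Column maxima: b1 → 7, b2 → 6; minimax = 6.
0 ≠ 6, so there is no saddle point; optimal play is mixed.
Let General R play A with probability p. Expected payoff against b1: 0p + 7(1−p) = −7p + 7; against b2: 6p + (-8)(1−p) = 14p − 8.
Setting these equal: −7p + 7 = 14p − 8 ⇒ −21p = -15 ⇒ p = 5/7, and the value is (-7)·(5/7) + 7 = 2.
For General C: with q = P(b1), equating A's and B's payoffs gives −6q + 6 = 15q − 8 ⇒ q = 2/3.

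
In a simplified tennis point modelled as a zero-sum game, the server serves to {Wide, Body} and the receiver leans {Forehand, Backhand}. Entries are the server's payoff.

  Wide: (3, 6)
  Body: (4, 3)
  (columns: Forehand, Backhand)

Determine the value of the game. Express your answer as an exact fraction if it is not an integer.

15/4

Row minima: Wide → 3, Body → 3; maximin = 3.
Column maxima: Forehand → 4, Backhand → 6; minimax = 4.
3 ≠ 4, so there is no saddle point; optimal play is mixed.
Let the server play Wide with probability p. Expected payoff against Forehand: 3p + 4(1−p) = −p + 4; against Backhand: 6p + 3(1−p) = 3p + 3.
Setting these equal: −p + 4 = 3p + 3 ⇒ −4p = -1 ⇒ p = 1/4, and the value is (-1)·(1/4) + 4 = 15/4.
For the receiver: with q = P(Forehand), equating Wide's and Body's payoffs gives −3q + 6 = q + 3 ⇒ q = 3/4.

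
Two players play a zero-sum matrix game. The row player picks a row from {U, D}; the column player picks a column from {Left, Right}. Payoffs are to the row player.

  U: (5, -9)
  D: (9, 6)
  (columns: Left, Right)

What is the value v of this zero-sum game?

6

Row minima: U → -9, D → 6; maximin = 6.
Column maxima: Left → 9, Right → 6; minimax = 6.
Since maximin = minimax = 6, there is a saddle point and the value is 6.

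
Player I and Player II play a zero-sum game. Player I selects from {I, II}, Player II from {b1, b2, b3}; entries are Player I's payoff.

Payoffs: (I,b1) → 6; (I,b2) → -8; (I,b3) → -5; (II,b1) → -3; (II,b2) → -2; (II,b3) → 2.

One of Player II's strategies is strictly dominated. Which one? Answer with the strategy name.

b3

b2 holds Player I's payoff strictly below b3 in every row: -8 < -5, -2 < 2.
So b3 is strictly dominated for Player II.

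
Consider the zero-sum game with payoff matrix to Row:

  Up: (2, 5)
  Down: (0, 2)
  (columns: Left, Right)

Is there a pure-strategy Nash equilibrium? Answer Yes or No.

Yes

Row minima: Up → 2, Down → 0; maximin = 2.
Column maxima: Left → 2, Right → 5; minimax = 2.
maximin = minimax = 2, so a saddle point exists.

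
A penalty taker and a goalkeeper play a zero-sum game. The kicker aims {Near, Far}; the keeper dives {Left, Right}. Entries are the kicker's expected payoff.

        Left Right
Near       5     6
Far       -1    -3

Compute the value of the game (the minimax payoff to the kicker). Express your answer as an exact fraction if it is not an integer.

5

Row minima: Near → 5, Far → -3; maximin = 5.
Column maxima: Left → 5, Right → 6; minimax = 5.
Since maximin = minimax = 5, there is a saddle point and the value is 5.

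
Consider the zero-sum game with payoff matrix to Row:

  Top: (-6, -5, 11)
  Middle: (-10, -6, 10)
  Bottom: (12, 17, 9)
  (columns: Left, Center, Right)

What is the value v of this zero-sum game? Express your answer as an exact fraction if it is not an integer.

Row minima: Top → -6, Middle → -10, Bottom → 9; maximin = 9.
Column maxima: Left → 12, Center → 17, Right → 11; minimax = 11.
9 ≠ 11, so there is no saddle point; optimal play is mixed.
Middle is strictly dominated by Top, so Row never plays it.
Center is strictly dominated by Left (it gives Row strictly more in every row), so Column never plays it.
On the remaining 2×2 (Top, Bottom vs Left, Right):
Let Row play Top with probability p. Expected payoff against Left: (-6)p + 12(1−p) = −18p + 12; against Right: 11p + 9(1−p) = 2p + 9.
Setting these equal: −18p + 12 = 2p + 9 ⇒ −20p = -3 ⇒ p = 3/20, and the value is (-18)·(3/20) + 12 = 93/10.
For Column: with q = P(Left), equating Top's and Bottom's payoffs gives −17q + 11 = 3q + 9 ⇒ q = 1/10.

93/10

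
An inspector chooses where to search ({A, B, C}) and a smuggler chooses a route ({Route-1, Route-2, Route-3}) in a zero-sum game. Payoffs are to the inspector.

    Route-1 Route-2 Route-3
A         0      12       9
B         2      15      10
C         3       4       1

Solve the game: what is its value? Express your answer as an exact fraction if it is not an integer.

14/5

Row minima: A → 0, B → 2, C → 1; maximin = 2.
Column maxima: Route-1 → 3, Route-2 → 15, Route-3 → 10; minimax = 3.
2 ≠ 3, so there is no saddle point; optimal play is mixed.
A is strictly dominated by B, so the inspector never plays it.
Route-2 is strictly dominated by Route-1 (it gives the inspector strictly more in every row), so the smuggler never plays it.
On the remaining 2×2 (B, C vs Route-1, Route-3):
Let the inspector play B with probability p. Expected payoff against Route-1: 2p + 3(1−p) = −p + 3; against Route-3: 10p + 1(1−p) = 9p + 1.
Setting these equal: −p + 3 = 9p + 1 ⇒ −10p = -2 ⇒ p = 1/5, and the value is (-1)·(1/5) + 3 = 14/5.
For the smuggler: with q = P(Route-1), equating B's and C's payoffs gives −8q + 10 = 2q + 1 ⇒ q = 9/10.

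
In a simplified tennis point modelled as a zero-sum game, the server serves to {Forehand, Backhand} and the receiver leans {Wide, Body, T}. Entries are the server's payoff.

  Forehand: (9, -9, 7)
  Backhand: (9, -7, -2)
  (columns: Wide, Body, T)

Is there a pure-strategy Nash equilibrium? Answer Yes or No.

Yes

Row minima: Forehand → -9, Backhand → -7; maximin = -7.
Column maxima: Wide → 9, Body → -7, T → 7; minimax = -7.
maximin = minimax = -7, so a saddle point exists.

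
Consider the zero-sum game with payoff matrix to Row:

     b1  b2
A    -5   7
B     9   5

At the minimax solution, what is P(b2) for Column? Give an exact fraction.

Row minima: A → -5, B → 5; maximin = 5.
Column maxima: b1 → 9, b2 → 7; minimax = 7.
5 ≠ 7, so there is no saddle point; optimal play is mixed.
Let Row play A with probability p. Expected payoff against b1: (-5)p + 9(1−p) = −14p + 9; against b2: 7p + 5(1−p) = 2p + 5.
Setting these equal: −14p + 9 = 2p + 5 ⇒ −16p = -4 ⇒ p = 1/4, and the value is (-14)·(1/4) + 9 = 11/2.
For Column: with q = P(b1), equating A's and B's payoffs gives −12q + 7 = 4q + 5 ⇒ q = 1/8.

7/8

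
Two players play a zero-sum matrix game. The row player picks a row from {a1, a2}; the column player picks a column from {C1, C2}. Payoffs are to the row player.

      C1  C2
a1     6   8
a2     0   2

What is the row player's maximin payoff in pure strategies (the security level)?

Row minima: a1 → 6, a2 → 0.
The best of these is 6.

6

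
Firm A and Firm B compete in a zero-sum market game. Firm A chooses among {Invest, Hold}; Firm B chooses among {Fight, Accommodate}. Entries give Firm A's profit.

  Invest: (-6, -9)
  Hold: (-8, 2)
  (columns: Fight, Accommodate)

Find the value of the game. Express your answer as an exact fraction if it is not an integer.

Row minima: Invest → -9, Hold → -8; maximin = -8.
Column maxima: Fight → -6, Accommodate → 2; minimax = -6.
-8 ≠ -6, so there is no saddle point; optimal play is mixed.
Let Firm A play Invest with probability p. Expected payoff against Fight: (-6)p + (-8)(1−p) = 2p − 8; against Accommodate: (-9)p + 2(1−p) = −11p + 2.
Setting these equal: 2p − 8 = −11p + 2 ⇒ 13p = 10 ⇒ p = 10/13, and the value is (2)·(10/13) − 8 = -84/13.
For Firm B: with q = P(Fight), equating Invest's and Hold's payoffs gives 3q − 9 = −10q + 2 ⇒ q = 11/13.

-84/13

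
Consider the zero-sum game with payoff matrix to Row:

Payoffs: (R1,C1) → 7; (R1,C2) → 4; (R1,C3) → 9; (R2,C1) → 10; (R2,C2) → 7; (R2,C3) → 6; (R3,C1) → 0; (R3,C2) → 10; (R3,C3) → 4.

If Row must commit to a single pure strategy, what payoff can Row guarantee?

6

Row minima: R1 → 4, R2 → 6, R3 → 0.
The best of these is 6.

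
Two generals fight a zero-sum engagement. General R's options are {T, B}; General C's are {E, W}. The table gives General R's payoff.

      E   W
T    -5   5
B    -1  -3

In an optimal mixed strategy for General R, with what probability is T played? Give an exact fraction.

1/6

Row minima: T → -5, B → -3; maximin = -3.
Column maxima: E → -1, W → 5; minimax = -1.
-3 ≠ -1, so there is no saddle point; optimal play is mixed.
Let General R play T with probability p. Expected payoff against E: (-5)p + (-1)(1−p) = −4p − 1; against W: 5p + (-3)(1−p) = 8p − 3.
Setting these equal: −4p − 1 = 8p − 3 ⇒ −12p = -2 ⇒ p = 1/6, and the value is (-4)·(1/6) − 1 = -5/3.
For General C: with q = P(E), equating T's and B's payoffs gives −10q + 5 = 2q − 3 ⇒ q = 2/3.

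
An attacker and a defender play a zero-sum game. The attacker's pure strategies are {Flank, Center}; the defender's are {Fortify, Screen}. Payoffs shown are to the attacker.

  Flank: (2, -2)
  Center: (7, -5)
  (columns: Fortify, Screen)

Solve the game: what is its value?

-2

Row minima: Flank → -2, Center → -5; maximin = -2.
Column maxima: Fortify → 7, Screen → -2; minimax = -2.
Since maximin = minimax = -2, there is a saddle point and the value is -2.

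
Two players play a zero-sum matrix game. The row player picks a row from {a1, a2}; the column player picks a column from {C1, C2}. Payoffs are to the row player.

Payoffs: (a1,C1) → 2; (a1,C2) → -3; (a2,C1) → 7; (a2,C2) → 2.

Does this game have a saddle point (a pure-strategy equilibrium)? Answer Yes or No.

Yes

Row minima: a1 → -3, a2 → 2; maximin = 2.
Column maxima: C1 → 7, C2 → 2; minimax = 2.
maximin = minimax = 2, so a saddle point exists.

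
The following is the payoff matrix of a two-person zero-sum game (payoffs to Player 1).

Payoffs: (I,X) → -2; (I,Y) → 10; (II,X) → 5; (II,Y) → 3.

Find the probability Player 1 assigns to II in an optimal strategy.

6/7

Row minima: I → -2, II → 3; maximin = 3.
Column maxima: X → 5, Y → 10; minimax = 5.
3 ≠ 5, so there is no saddle point; optimal play is mixed.
Let Player 1 play I with probability p. Expected payoff against X: (-2)p + 5(1−p) = −7p + 5; against Y: 10p + 3(1−p) = 7p + 3.
Setting these equal: −7p + 5 = 7p + 3 ⇒ −14p = -2 ⇒ p = 1/7, and the value is (-7)·(1/7) + 5 = 4.
For Player 2: with q = P(X), equating I's and II's payoffs gives −12q + 10 = 2q + 3 ⇒ q = 1/2.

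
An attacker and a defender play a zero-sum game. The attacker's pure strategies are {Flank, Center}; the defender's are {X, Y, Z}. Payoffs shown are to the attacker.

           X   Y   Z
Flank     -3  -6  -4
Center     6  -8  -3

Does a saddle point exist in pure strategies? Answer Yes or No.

Yes

Row minima: Flank → -6, Center → -8; maximin = -6.
Column maxima: X → 6, Y → -6, Z → -3; minimax = -6.
maximin = minimax = -6, so a saddle point exists.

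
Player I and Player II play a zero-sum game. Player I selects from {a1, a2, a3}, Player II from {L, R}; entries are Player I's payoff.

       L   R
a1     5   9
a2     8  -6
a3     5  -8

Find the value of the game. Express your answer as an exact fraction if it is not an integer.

17/3

Row minima: a1 → 5, a2 → -6, a3 → -8; maximin = 5.
Column maxima: L → 8, R → 9; minimax = 8.
5 ≠ 8, so there is no saddle point; optimal play is mixed.
a3 is strictly dominated by a2, so Player I never plays it.
On the remaining 2×2 (a1, a2 vs L, R):
Let Player I play a1 with probability p. Expected payoff against L: 5p + 8(1−p) = −3p + 8; against R: 9p + (-6)(1−p) = 15p − 6.
Setting these equal: −3p + 8 = 15p − 6 ⇒ −18p = -14 ⇒ p = 7/9, and the value is (-3)·(7/9) + 8 = 17/3.
For Player II: with q = P(L), equating a1's and a2's payoffs gives −4q + 9 = 14q − 6 ⇒ q = 5/6.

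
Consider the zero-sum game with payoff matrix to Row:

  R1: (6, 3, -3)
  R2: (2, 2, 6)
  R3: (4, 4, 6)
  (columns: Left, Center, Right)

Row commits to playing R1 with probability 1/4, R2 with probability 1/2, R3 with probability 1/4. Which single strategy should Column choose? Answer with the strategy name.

Center

If Column plays Left, Row's expected payoff is (1/4)·6 + (1/2)·2 + (1/4)·4 = 7/2.
If Column plays Center, Row's expected payoff is (1/4)·3 + (1/2)·2 + (1/4)·4 = 11/4.
If Column plays Right, Row's expected payoff is (1/4)·(-3) + (1/2)·6 + (1/4)·6 = 15/4.
Column minimizes Row's payoff; the smallest is 11/4, so the best response is Center.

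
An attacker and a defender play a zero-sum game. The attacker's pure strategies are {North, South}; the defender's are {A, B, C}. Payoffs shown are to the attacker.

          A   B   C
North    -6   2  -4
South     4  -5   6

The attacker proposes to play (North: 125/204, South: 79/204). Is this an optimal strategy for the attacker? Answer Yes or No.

Against A this mix gives (125/204)·(-6) + (79/204)·4 = -217/102.
Against B this mix gives (125/204)·2 + (79/204)·(-5) = -145/204.
Against C this mix gives (125/204)·(-4) + (79/204)·6 = -13/102.
The defender will play A, holding the attacker to -217/102. Shifting weight toward the row that does better against A would raise this floor (the equalizing mix achieves -22/17 against both A and B), so the proposed strategy is not optimal.

No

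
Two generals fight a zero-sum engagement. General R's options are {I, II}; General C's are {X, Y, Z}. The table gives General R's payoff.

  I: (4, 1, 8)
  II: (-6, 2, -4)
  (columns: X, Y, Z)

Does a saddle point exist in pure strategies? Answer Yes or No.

Row minima: I → 1, II → -6; maximin = 1.
Column maxima: X → 4, Y → 2, Z → 8; minimax = 2.
1 ≠ 2, so no pure-strategy equilibrium exists.

No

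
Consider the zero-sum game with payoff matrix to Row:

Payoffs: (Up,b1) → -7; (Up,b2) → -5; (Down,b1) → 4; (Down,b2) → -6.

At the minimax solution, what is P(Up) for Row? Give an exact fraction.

Row minima: Up → -7, Down → -6; maximin = -6.
Column maxima: b1 → 4, b2 → -5; minimax = -5.
-6 ≠ -5, so there is no saddle point; optimal play is mixed.
Let Row play Up with probability p. Expected payoff against b1: (-7)p + 4(1−p) = −11p + 4; against b2: (-5)p + (-6)(1−p) = p − 6.
Setting these equal: −11p + 4 = p − 6 ⇒ −12p = -10 ⇒ p = 5/6, and the value is (-11)·(5/6) + 4 = -31/6.
For Column: with q = P(b1), equating Up's and Down's payoffs gives −2q − 5 = 10q − 6 ⇒ q = 1/12.

5/6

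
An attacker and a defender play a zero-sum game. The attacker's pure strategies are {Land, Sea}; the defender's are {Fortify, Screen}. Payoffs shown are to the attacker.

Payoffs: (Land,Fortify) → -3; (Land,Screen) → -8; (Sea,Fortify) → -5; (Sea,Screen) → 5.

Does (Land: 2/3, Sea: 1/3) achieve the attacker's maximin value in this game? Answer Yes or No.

Yes

Against Fortify this mix gives (2/3)·(-3) + (1/3)·(-5) = -11/3.
Against Screen this mix gives (2/3)·(-8) + (1/3)·5 = -11/3.
All of the defender's active replies (Fortify, Screen) yield -11/3, and no column does worse for the attacker. The mix makes the defender indifferent and guarantees -11/3, so it is optimal.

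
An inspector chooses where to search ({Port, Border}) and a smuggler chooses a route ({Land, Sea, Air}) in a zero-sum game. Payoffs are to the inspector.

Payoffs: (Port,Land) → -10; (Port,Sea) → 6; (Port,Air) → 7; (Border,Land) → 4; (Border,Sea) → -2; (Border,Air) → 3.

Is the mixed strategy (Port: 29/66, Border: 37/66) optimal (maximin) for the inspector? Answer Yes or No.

No

Against Land this mix gives (29/66)·(-10) + (37/66)·4 = -71/33.
Against Sea this mix gives (29/66)·6 + (37/66)·(-2) = 50/33.
Against Air this mix gives (29/66)·7 + (37/66)·3 = 157/33.
The smuggler will play Land, holding the inspector to -71/33. Shifting weight toward the row that does better against Land would raise this floor (the equalizing mix achieves 2/11 against both Land and Sea), so the proposed strategy is not optimal.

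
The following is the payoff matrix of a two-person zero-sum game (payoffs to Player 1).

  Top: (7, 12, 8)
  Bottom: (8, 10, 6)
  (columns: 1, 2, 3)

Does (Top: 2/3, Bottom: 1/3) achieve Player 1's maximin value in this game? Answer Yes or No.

Against 1 this mix gives (2/3)·7 + (1/3)·8 = 22/3.
Against 2 this mix gives (2/3)·12 + (1/3)·10 = 34/3.
Against 3 this mix gives (2/3)·8 + (1/3)·6 = 22/3.
All of Player 2's active replies (1, 3) yield 22/3, and no column does worse for Player 1. The mix makes Player 2 indifferent and guarantees 22/3, so it is optimal.

Yes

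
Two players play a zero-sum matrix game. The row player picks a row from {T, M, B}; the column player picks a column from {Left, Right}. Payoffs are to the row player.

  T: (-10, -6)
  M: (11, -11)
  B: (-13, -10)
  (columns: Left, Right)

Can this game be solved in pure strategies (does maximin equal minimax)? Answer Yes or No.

Row minima: T → -10, M → -11, B → -13; maximin = -10.
Column maxima: Left → 11, Right → -6; minimax = -6.
-10 ≠ -6, so no pure-strategy equilibrium exists.

No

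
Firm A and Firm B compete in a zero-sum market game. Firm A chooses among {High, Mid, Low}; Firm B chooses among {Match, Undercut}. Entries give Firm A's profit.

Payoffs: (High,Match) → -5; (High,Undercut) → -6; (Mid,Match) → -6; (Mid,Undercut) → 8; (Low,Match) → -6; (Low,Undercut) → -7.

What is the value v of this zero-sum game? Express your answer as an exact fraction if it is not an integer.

Row minima: High → -6, Mid → -6, Low → -7; maximin = -6.
Column maxima: Match → -5, Undercut → 8; minimax = -5.
-6 ≠ -5, so there is no saddle point; optimal play is mixed.
Low is strictly dominated by High, so Firm A never plays it.
On the remaining 2×2 (High, Mid vs Match, Undercut):
Let Firm A play High with probability p. Expected payoff against Match: (-5)p + (-6)(1−p) = p − 6; against Undercut: (-6)p + 8(1−p) = −14p + 8.
Setting these equal: p − 6 = −14p + 8 ⇒ 15p = 14 ⇒ p = 14/15, and the value is (1)·(14/15) − 6 = -76/15.
For Firm B: with q = P(Match), equating High's and Mid's payoffs gives q − 6 = −14q + 8 ⇒ q = 14/15.

-76/15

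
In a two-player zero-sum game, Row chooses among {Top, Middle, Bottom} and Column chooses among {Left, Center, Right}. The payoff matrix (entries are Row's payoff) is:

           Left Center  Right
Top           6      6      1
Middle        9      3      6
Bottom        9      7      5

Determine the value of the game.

27/5

Row minima: Top → 1, Middle → 3, Bottom → 5; maximin = 5.
Column maxima: Left → 9, Center → 7, Right → 6; minimax = 6.
5 ≠ 6, so there is no saddle point; optimal play is mixed.
Top is strictly dominated by Bottom, so Row never plays it.
With Top eliminated, Left is strictly dominated by Center (it gives Row strictly more in every remaining row), so Column never plays it.
On the remaining 2×2 (Middle, Bottom vs Center, Right):
Let Row play Middle with probability p. Expected payoff against Center: 3p + 7(1−p) = −4p + 7; against Right: 6p + 5(1−p) = p + 5.
Setting these equal: −4p + 7 = p + 5 ⇒ −5p = -2 ⇒ p = 2/5, and the value is (-4)·(2/5) + 7 = 27/5.
For Column: with q = P(Center), equating Middle's and Bottom's payoffs gives −3q + 6 = 2q + 5 ⇒ q = 1/5.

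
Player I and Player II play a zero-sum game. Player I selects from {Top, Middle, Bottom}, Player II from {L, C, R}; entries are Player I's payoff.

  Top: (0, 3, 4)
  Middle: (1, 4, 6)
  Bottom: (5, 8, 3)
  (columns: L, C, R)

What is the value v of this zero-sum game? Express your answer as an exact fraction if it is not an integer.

27/7

Row minima: Top → 0, Middle → 1, Bottom → 3; maximin = 3.
Column maxima: L → 5, C → 8, R → 6; minimax = 5.
3 ≠ 5, so there is no saddle point; optimal play is mixed.
Top is strictly dominated by Middle, so Player I never plays it.
C is strictly dominated by L (it gives Player I strictly more in every row), so Player II never plays it.
On the remaining 2×2 (Middle, Bottom vs L, R):
Let Player I play Middle with probability p. Expected payoff against L: 1p + 5(1−p) = −4p + 5; against R: 6p + 3(1−p) = 3p + 3.
Setting these equal: −4p + 5 = 3p + 3 ⇒ −7p = -2 ⇒ p = 2/7, and the value is (-4)·(2/7) + 5 = 27/7.
For Player II: with q = P(L), equating Middle's and Bottom's payoffs gives −5q + 6 = 2q + 3 ⇒ q = 3/7.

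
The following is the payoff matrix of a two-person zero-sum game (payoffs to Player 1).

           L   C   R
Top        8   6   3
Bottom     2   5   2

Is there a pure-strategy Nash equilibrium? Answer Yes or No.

Yes

Row minima: Top → 3, Bottom → 2; maximin = 3.
Column maxima: L → 8, C → 6, R → 3; minimax = 3.
maximin = minimax = 3, so a saddle point exists.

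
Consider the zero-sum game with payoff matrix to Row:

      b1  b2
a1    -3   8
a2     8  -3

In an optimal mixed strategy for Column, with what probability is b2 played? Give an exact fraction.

Row minima: a1 → -3, a2 → -3; maximin = -3.
Column maxima: b1 → 8, b2 → 8; minimax = 8.
-3 ≠ 8, so there is no saddle point; optimal play is mixed.
Let Row play a1 with probability p. Expected payoff against b1: (-3)p + 8(1−p) = −11p + 8; against b2: 8p + (-3)(1−p) = 11p − 3.
Setting these equal: −11p + 8 = 11p − 3 ⇒ −22p = -11 ⇒ p = 1/2, and the value is (-11)·(1/2) + 8 = 5/2.
For Column: with q = P(b1), equating a1's and a2's payoffs gives −11q + 8 = 11q − 3 ⇒ q = 1/2.

1/2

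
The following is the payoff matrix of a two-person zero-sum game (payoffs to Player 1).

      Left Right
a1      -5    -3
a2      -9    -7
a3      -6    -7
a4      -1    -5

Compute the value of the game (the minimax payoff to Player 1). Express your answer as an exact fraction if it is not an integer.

Row minima: a1 → -5, a2 → -9, a3 → -7, a4 → -5; maximin = -5.
Column maxima: Left → -1, Right → -3; minimax = -3.
-5 ≠ -3, so there is no saddle point; optimal play is mixed.
a2 is strictly dominated by a1, so Player 1 never plays it.
a3 is strictly dominated by a1, so Player 1 never plays it.
On the remaining 2×2 (a1, a4 vs Left, Right):
Let Player 1 play a1 with probability p. Expected payoff against Left: (-5)p + (-1)(1−p) = −4p − 1; against Right: (-3)p + (-5)(1−p) = 2p − 5.
Setting these equal: −4p − 1 = 2p − 5 ⇒ −6p = -4 ⇒ p = 2/3, and the value is (-4)·(2/3) − 1 = -11/3.
For Player 2: with q = P(Left), equating a1's and a4's payoffs gives −2q − 3 = 4q − 5 ⇒ q = 1/3.

-11/3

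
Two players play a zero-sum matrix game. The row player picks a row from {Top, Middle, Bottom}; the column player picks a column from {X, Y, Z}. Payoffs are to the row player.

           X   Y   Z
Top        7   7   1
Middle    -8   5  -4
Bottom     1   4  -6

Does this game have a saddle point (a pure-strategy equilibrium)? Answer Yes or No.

Yes

Row minima: Top → 1, Middle → -8, Bottom → -6; maximin = 1.
Column maxima: X → 7, Y → 7, Z → 1; minimax = 1.
maximin = minimax = 1, so a saddle point exists.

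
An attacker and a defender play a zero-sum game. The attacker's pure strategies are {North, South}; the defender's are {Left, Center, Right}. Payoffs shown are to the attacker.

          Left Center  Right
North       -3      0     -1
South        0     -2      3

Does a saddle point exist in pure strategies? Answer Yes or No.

Row minima: North → -3, South → -2; maximin = -2.
Column maxima: Left → 0, Center → 0, Right → 3; minimax = 0.
-2 ≠ 0, so no pure-strategy equilibrium exists.

No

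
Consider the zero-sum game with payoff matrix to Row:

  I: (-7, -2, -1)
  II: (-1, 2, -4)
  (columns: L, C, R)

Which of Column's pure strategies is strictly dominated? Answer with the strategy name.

L holds Row's payoff strictly below C in every row: -7 < -2, -1 < 2.
So C is strictly dominated for Column.

C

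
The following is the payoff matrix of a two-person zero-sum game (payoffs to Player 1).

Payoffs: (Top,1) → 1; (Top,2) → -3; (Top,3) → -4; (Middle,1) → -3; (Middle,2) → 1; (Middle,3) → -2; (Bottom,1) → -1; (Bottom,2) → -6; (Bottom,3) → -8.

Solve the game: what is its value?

-7/3

Row minima: Top → -4, Middle → -3, Bottom → -8; maximin = -3.
Column maxima: 1 → 1, 2 → 1, 3 → -2; minimax = -2.
-3 ≠ -2, so there is no saddle point; optimal play is mixed.
Bottom is strictly dominated by Top, so Player 1 never plays it.
2 is strictly dominated by 3 (it gives Player 1 strictly more in every row), so Player 2 never plays it.
On the remaining 2×2 (Top, Middle vs 1, 3):
Let Player 1 play Top with probability p. Expected payoff against 1: 1p + (-3)(1−p) = 4p − 3; against 3: (-4)p + (-2)(1−p) = −2p − 2.
Setting these equal: 4p − 3 = −2p − 2 ⇒ 6p = 1 ⇒ p = 1/6, and the value is (4)·(1/6) − 3 = -7/3.
For Player 2: with q = P(1), equating Top's and Middle's payoffs gives 5q − 4 = −q − 2 ⇒ q = 1/3.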